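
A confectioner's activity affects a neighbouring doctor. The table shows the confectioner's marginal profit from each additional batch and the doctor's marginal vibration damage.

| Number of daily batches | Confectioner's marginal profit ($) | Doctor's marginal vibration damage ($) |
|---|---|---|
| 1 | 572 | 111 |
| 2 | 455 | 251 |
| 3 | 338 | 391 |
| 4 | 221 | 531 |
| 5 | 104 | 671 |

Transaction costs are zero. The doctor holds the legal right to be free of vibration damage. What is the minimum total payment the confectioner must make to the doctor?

Efficient level: marginal profit ≥ marginal vibration damage through level 2, so k* = 2.
With the doctor holding the right, the confectioner must at least compensate total damage at k*: 111 + 251 = 362.

$362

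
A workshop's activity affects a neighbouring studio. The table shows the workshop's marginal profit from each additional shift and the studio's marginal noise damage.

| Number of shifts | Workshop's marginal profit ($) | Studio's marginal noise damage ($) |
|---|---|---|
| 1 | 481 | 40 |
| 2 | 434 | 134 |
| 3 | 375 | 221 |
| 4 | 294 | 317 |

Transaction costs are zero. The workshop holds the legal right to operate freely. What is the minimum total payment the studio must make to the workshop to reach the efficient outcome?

Left alone the workshop would choose level 4 (marginal profit stays positive).
Efficient level: k* = 3 (marginal profit ≥ marginal noise damage through 3).
The studio must at least cover the workshop's forgone profit from cutting 4→3: 294 = 294.

$294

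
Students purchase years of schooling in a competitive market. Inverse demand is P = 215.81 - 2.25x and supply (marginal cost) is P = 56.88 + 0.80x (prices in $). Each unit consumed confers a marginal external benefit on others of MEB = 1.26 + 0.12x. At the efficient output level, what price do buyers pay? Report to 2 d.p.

P = $92.80

Social marginal benefit = demand + MEB = 217.07 - 2.13x.
Set SMB = MC: 217.07 - 2.13x = 56.88 + 0.80x → x* = 54.6724.
Consumer price on the demand curve at x*: 215.81 − 2.25×54.6724 = 92.7971.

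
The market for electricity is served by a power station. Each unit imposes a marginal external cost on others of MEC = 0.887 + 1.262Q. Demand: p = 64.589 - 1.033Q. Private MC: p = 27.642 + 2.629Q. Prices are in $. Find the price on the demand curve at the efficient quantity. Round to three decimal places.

P = $57.024

Social marginal cost = private MC + MEC = 28.529 + 3.891Q.
Set SMC = demand: 28.529 + 3.891Q = 64.589 - 1.033Q → Q* = 7.3233.
Consumer price on the demand curve at Q*: 64.589 − 1.033×7.3233 = 57.0240.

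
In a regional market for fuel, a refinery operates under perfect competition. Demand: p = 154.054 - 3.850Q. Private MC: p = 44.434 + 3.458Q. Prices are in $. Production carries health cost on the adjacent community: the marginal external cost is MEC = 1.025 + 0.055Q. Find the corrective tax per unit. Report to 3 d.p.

Social marginal cost = private MC + MEC = 45.459 + 3.513Q.
Set SMC = demand: 45.459 + 3.513Q = 154.054 - 3.850Q → Q* = 14.7487.
The Pigouvian tax equals MEC at Q*: 1.025 + 0.055×14.7487 = 1.8362.

tax = $1.836 per unit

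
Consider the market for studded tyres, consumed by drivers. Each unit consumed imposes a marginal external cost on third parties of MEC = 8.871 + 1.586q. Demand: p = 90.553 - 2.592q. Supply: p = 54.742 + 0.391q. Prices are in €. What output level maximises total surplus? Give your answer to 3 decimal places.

q* = 5.896

Social marginal benefit = demand − MEC = 81.682 - 4.178q.
Set SMB = MC: 81.682 - 4.178q = 54.742 + 0.391q → q* = 5.8963.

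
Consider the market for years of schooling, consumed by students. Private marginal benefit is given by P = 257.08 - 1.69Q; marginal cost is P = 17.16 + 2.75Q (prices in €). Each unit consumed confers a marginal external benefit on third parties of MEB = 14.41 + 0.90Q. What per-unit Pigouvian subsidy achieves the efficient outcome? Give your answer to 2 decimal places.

Social marginal benefit = demand + MEB = 271.49 - 0.79Q.
Set SMB = MC: 271.49 - 0.79Q = 17.16 + 2.75Q → Q* = 71.8446.
The Pigouvian subsidy equals MEB at Q*: 14.41 + 0.90×71.8446 = 79.0701.

subsidy = €79.07 per unit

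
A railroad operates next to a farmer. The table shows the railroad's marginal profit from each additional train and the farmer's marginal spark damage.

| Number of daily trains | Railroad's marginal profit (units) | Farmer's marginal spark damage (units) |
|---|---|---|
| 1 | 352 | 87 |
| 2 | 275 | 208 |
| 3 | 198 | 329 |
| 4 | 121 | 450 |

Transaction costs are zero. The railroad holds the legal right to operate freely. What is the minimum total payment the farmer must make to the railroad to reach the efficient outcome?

319

Left alone the railroad would choose level 4 (marginal profit stays positive).
Efficient level: k* = 2 (marginal profit ≥ marginal spark damage through 2).
The farmer must at least cover the railroad's forgone profit from cutting 4→2: 198 + 121 = 319.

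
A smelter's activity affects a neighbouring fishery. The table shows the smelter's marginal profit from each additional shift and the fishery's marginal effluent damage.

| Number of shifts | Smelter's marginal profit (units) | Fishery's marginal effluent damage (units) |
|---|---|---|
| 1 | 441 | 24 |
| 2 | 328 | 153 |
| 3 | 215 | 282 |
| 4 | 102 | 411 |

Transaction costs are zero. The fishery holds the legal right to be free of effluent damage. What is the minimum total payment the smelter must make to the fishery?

177

Efficient level: marginal profit ≥ marginal effluent damage through level 2, so k* = 2.
With the fishery holding the right, the smelter must at least compensate total damage at k*: 24 + 153 = 177.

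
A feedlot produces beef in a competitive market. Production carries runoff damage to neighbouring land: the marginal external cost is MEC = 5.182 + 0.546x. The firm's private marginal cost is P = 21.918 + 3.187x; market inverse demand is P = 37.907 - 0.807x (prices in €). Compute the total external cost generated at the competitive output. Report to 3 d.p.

€25.120

Market equilibrium (private): 21.918 + 3.187x = 37.907 - 0.807x → x_m = 4.0033.
Total external cost = ∫₀^{x_m} (5.182 + 0.546x) dx = 5.182×4.0033 + ½×0.546×4.0033² = 25.1203.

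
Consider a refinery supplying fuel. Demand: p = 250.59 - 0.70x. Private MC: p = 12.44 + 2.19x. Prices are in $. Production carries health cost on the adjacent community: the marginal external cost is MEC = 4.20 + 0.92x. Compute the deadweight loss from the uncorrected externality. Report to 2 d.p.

DWL = $840.16

Market equilibrium (private): 12.44 + 2.19x = 250.59 - 0.70x → x_m = 82.4048.
Social marginal cost = private MC + MEC = 16.64 + 3.11x.
Set SMC = demand: 16.64 + 3.11x = 250.59 - 0.70x → x* = 61.4042.
The loss is the area between SMC and demand from x* to x_m; with linear curves that's a triangle of height MEC(x_m).
DWL = ½ × 21.0006 × 80.0125 = 840.1553.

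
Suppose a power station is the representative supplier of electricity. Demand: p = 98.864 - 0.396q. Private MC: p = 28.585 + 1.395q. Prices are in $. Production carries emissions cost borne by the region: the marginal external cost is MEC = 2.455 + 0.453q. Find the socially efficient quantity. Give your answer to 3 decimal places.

q* = 30.225

Social marginal cost = private MC + MEC = 31.040 + 1.848q.
Set SMC = demand: 31.040 + 1.848q = 98.864 - 0.396q → q* = 30.2246.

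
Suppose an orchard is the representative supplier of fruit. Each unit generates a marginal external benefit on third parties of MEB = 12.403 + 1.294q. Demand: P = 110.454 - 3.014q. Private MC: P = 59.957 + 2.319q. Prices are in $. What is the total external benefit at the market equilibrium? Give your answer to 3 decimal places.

Market equilibrium (private): 59.957 + 2.319q = 110.454 - 3.014q → q_m = 9.4688.
Total external benefit = ∫₀^{q_m} (12.403 + 1.294q) dq = 12.403×9.4688 + ½×1.294×9.4688² = 175.4504.

$175.450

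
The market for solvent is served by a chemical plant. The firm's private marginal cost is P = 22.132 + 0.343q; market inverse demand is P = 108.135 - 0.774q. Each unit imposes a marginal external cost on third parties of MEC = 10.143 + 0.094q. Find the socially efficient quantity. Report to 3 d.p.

Social marginal cost = private MC + MEC = 32.275 + 0.437q.
Set SMC = demand: 32.275 + 0.437q = 108.135 - 0.774q → q* = 62.6424.

q* = 62.642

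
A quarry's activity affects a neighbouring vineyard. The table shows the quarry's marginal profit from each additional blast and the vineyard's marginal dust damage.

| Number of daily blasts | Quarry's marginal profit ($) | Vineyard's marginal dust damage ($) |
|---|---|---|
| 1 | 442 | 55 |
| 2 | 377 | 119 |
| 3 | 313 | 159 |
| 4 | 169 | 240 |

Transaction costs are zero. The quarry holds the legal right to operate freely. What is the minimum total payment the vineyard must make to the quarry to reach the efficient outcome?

Left alone the quarry would choose level 4 (marginal profit stays positive).
Efficient level: k* = 3 (marginal profit ≥ marginal dust damage through 3).
The vineyard must at least cover the quarry's forgone profit from cutting 4→3: 169 = 169.

$169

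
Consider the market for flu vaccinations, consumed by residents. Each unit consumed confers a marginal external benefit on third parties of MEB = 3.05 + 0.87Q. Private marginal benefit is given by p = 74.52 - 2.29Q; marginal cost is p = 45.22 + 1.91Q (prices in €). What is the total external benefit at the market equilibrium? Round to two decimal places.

Market equilibrium (private): 45.22 + 1.91Q = 74.52 - 2.29Q → Q_m = 6.9762.
Total external benefit = ∫₀^{Q_m} (3.05 + 0.87Q) dQ = 3.05×6.9762 + ½×0.87×6.9762² = 42.4477.

€42.45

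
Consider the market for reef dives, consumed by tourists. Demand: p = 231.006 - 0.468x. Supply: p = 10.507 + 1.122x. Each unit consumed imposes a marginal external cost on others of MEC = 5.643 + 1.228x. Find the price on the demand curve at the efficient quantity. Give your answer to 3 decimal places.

P = 195.324

Social marginal benefit = demand − MEC = 225.363 - 1.696x.
Set SMB = MC: 225.363 - 1.696x = 10.507 + 1.122x → x* = 76.2441.
Consumer price on the demand curve at x*: 231.006 − 0.468×76.2441 = 195.3238.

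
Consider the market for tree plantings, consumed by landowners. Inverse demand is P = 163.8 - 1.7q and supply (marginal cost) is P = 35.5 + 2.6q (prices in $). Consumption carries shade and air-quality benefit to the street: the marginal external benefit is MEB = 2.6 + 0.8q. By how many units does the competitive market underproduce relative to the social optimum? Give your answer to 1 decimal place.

Market equilibrium (private): 35.5 + 2.6q = 163.8 - 1.7q → q_m = 29.8372.
Social marginal benefit = demand + MEB = 166.4 - 0.9q.
Set SMB = MC: 166.4 - 0.9q = 35.5 + 2.6q → q* = 37.4000.
Gap = |29.8372 − 37.4000| = 7.5628.

7.6 units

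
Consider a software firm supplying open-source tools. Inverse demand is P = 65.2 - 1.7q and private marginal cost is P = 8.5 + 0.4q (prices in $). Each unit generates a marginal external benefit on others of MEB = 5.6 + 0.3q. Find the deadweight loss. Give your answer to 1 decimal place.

DWL = $52.1

Market equilibrium (private): 8.5 + 0.4q = 65.2 - 1.7q → q_m = 27.0000.
Social marginal cost = private MC − MEB = 2.9 + 0.1q.
Set SMC = demand: 2.9 + 0.1q = 65.2 - 1.7q → q* = 34.6111.
The welfare-loss triangle has base |q_m − q*| and height MEB(q_m) (the vertical gap between SMC and demand is zero at q* and MEB at q_m).
DWL = ½ × 7.6111 × 13.7000 = 52.1360.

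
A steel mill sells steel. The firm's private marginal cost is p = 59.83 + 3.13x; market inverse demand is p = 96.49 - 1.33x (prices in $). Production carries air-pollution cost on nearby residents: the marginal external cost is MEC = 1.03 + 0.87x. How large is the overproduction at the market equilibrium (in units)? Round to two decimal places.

Market equilibrium (private): 59.83 + 3.13x = 96.49 - 1.33x → x_m = 8.2197.
Social marginal cost = private MC + MEC = 60.86 + 4.00x.
Set SMC = demand: 60.86 + 4.00x = 96.49 - 1.33x → x* = 6.6848.
Gap = |8.2197 − 6.6848| = 1.5349.

1.53 units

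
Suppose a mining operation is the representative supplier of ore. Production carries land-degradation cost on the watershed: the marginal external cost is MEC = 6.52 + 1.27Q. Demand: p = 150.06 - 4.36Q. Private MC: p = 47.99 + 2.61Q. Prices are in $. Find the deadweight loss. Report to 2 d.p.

Market equilibrium (private): 47.99 + 2.61Q = 150.06 - 4.36Q → Q_m = 14.6442.
Social marginal cost = private MC + MEC = 54.51 + 3.88Q.
Set SMC = demand: 54.51 + 3.88Q = 150.06 - 4.36Q → Q* = 11.5959.
The welfare-loss triangle has base |Q_m − Q*| and height MEC(Q_m) (the vertical gap between SMC and demand is zero at Q* and MEC at Q_m).
DWL = ½ × 3.0483 × 25.1181 = 38.2838.

DWL = $38.28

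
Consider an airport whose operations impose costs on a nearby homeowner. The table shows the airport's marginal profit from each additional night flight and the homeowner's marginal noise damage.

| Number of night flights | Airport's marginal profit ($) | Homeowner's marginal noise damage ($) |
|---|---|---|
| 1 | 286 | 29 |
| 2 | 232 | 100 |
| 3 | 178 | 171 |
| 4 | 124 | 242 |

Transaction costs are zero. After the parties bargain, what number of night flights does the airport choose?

Bargaining reaches the level where marginal profit last exceeds marginal noise damage.
That holds through level 3 (178 ≥ 171) but not at 4 (124 < 242).

3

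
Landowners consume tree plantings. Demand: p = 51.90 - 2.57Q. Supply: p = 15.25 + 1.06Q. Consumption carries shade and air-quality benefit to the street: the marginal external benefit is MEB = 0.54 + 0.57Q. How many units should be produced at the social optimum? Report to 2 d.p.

Social marginal benefit = demand + MEB = 52.44 - 2.00Q.
Set SMB = MC: 52.44 - 2.00Q = 15.25 + 1.06Q → Q* = 12.1536.

Q* = 12.15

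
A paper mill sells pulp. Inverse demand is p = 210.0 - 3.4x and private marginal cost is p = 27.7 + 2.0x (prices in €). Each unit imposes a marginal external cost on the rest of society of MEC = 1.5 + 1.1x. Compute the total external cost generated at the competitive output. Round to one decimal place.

€677.5

Market equilibrium (private): 27.7 + 2.0x = 210.0 - 3.4x → x_m = 33.7593.
Total external cost = ∫₀^{x_m} (1.5 + 1.1x) dx = 1.5×33.7593 + ½×1.1×33.7593² = 677.4686.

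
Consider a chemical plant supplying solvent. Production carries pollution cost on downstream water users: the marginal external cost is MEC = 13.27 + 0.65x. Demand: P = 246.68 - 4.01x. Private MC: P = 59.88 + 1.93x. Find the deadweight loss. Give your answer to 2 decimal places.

DWL = 86.22

Market equilibrium (private): 59.88 + 1.93x = 246.68 - 4.01x → x_m = 31.4478.
Social marginal cost = private MC + MEC = 73.15 + 2.58x.
Set SMC = demand: 73.15 + 2.58x = 246.68 - 4.01x → x* = 26.3323.
Height of the DWL triangle at x_m is SMC(x_m) − demand(x_m) = MEC(x_m) = 33.7111.
DWL = ½ × 5.1155 × 33.7111 = 86.2246.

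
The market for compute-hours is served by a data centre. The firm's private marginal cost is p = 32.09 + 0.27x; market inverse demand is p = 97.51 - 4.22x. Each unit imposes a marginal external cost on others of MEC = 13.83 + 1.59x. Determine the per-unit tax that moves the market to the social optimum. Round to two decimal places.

tax = 27.32 per unit

Social marginal cost = private MC + MEC = 45.92 + 1.86x.
Set SMC = demand: 45.92 + 1.86x = 97.51 - 4.22x → x* = 8.4852.
The Pigouvian tax equals MEC at x*: 13.83 + 1.59×8.4852 = 27.3215.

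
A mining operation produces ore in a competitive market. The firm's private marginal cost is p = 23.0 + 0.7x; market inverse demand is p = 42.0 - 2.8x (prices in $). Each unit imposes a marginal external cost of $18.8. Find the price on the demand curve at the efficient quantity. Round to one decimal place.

Social marginal cost = private MC + MEC = 41.8 + 0.7x.
Set SMC = demand: 41.8 + 0.7x = 42.0 - 2.8x → x* = 0.0571.
Consumer price on the demand curve at x*: 42.0 − 2.8×0.0571 = 41.8401.

P = $41.8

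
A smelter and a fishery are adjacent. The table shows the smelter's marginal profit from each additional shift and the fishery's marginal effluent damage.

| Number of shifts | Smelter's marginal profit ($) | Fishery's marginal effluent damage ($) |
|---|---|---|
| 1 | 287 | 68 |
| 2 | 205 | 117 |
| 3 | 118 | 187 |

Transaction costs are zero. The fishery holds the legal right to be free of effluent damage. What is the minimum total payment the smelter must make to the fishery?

Efficient level: marginal profit ≥ marginal effluent damage through level 2, so k* = 2.
With the fishery holding the right, the smelter must at least compensate total damage at k*: 68 + 117 = 185.

$185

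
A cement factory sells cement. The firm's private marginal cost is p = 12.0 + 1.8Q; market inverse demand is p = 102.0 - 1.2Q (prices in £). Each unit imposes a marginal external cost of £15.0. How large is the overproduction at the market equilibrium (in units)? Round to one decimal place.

Market equilibrium (private): 12.0 + 1.8Q = 102.0 - 1.2Q → Q_m = 30.0000.
Social marginal cost = private MC + MEC = 27.0 + 1.8Q.
Set SMC = demand: 27.0 + 1.8Q = 102.0 - 1.2Q → Q* = 25.0000.
Gap = |30.0000 − 25.0000| = 5.0000.

5.0 units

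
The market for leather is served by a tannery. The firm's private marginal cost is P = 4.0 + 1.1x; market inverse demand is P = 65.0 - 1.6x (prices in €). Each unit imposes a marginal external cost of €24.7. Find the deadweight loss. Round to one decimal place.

DWL = €113.0

Market equilibrium (private): 4.0 + 1.1x = 65.0 - 1.6x → x_m = 22.5926.
Social marginal cost = private MC + MEC = 28.7 + 1.1x.
Set SMC = demand: 28.7 + 1.1x = 65.0 - 1.6x → x* = 13.4444.
The welfare-loss triangle has base |x_m − x*| and height MEC(x_m) (the vertical gap between SMC and demand is zero at x* and MEC at x_m).
DWL = ½ × 9.1482 × 24.7000 = 112.9803.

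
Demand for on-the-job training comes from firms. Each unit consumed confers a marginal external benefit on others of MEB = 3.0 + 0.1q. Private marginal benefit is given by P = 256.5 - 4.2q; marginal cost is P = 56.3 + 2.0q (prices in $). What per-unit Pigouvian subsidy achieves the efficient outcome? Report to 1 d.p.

Social marginal benefit = demand + MEB = 259.5 - 4.1q.
Set SMB = MC: 259.5 - 4.1q = 56.3 + 2.0q → q* = 33.3115.
The Pigouvian subsidy equals MEB at q*: 3.0 + 0.1×33.3115 = 6.3312.

subsidy = $6.3 per unit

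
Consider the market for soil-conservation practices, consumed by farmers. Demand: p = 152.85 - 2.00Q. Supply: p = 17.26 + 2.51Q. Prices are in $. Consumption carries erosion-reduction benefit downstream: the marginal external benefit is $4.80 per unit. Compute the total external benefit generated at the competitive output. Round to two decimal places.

$144.31

Market equilibrium (private): 17.26 + 2.51Q = 152.85 - 2.00Q → Q_m = 30.0643.
Total external benefit = MEB × Q_m = 4.80 × 30.0643 = 144.3086.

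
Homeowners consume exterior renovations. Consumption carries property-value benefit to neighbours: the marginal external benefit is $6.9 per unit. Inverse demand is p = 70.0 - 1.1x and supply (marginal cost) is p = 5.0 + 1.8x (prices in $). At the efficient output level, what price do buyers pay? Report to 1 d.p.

Social marginal benefit = demand + MEB = 76.9 - 1.1x.
Set SMB = MC: 76.9 - 1.1x = 5.0 + 1.8x → x* = 24.7931.
Consumer price on the demand curve at x*: 70.0 − 1.1×24.7931 = 42.7276.

P = $42.7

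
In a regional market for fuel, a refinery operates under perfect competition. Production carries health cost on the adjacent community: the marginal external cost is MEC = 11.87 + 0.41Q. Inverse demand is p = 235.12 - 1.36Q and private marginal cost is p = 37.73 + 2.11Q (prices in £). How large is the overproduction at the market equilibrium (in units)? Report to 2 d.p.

9.07 units

Market equilibrium (private): 37.73 + 2.11Q = 235.12 - 1.36Q → Q_m = 56.8847.
Social marginal cost = private MC + MEC = 49.60 + 2.52Q.
Set SMC = demand: 49.60 + 2.52Q = 235.12 - 1.36Q → Q* = 47.8144.
Gap = |56.8847 − 47.8144| = 9.0703.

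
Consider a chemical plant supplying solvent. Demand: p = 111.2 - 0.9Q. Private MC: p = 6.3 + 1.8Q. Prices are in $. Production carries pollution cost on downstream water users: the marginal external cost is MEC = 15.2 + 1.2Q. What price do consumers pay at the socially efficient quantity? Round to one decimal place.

P = $90.5

Social marginal cost = private MC + MEC = 21.5 + 3.0Q.
Set SMC = demand: 21.5 + 3.0Q = 111.2 - 0.9Q → Q* = 23.0000.
Consumer price on the demand curve at Q*: 111.2 − 0.9×23.0000 = 90.5000.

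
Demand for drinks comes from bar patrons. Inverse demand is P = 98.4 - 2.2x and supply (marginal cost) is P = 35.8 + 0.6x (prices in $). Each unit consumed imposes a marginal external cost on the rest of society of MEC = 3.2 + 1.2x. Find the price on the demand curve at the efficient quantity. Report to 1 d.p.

P = $65.7

Social marginal benefit = demand − MEC = 95.2 - 3.4x.
Set SMB = MC: 95.2 - 3.4x = 35.8 + 0.6x → x* = 14.8500.
Consumer price on the demand curve at x*: 98.4 − 2.2×14.8500 = 65.7300.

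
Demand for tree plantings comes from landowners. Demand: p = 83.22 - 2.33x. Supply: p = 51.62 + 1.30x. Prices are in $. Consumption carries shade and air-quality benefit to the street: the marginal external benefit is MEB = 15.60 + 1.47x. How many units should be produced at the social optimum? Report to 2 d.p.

x* = 21.85

Social marginal benefit = demand + MEB = 98.82 - 0.86x.
Set SMB = MC: 98.82 - 0.86x = 51.62 + 1.30x → x* = 21.8519.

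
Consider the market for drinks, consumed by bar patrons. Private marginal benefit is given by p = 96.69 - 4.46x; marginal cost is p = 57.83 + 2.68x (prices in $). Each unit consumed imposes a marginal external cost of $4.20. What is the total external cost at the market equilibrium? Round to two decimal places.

$22.86

Market equilibrium (private): 57.83 + 2.68x = 96.69 - 4.46x → x_m = 5.4426.
Total external cost = MEC × x_m = 4.20 × 5.4426 = 22.8589.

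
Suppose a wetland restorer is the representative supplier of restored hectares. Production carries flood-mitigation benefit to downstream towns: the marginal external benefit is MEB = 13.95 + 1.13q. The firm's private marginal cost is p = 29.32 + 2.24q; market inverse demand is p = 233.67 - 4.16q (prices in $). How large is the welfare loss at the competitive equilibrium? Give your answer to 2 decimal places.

Market equilibrium (private): 29.32 + 2.24q = 233.67 - 4.16q → q_m = 31.9297.
Social marginal cost = private MC − MEB = 15.37 + 1.11q.
Set SMC = demand: 15.37 + 1.11q = 233.67 - 4.16q → q* = 41.4231.
Between q* and q_m the wedge demand − SMC runs linearly from 0 to MEB(q_m), so the loss is a triangle.
DWL = ½ × 9.4934 × 50.0305 = 237.4798.

DWL = $237.48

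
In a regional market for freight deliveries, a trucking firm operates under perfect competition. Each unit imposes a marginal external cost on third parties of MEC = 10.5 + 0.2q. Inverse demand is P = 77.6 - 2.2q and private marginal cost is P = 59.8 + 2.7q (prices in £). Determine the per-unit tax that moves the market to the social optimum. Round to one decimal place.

tax = £10.8 per unit

Social marginal cost = private MC + MEC = 70.3 + 2.9q.
Set SMC = demand: 70.3 + 2.9q = 77.6 - 2.2q → q* = 1.4314.
The Pigouvian tax equals MEC at q*: 10.5 + 0.2×1.4314 = 10.7863.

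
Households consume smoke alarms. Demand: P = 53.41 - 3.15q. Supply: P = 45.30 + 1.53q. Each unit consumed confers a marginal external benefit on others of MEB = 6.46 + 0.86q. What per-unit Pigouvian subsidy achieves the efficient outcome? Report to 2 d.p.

subsidy = 9.74 per unit

Social marginal benefit = demand + MEB = 59.87 - 2.29q.
Set SMB = MC: 59.87 - 2.29q = 45.30 + 1.53q → q* = 3.8141.
The Pigouvian subsidy equals MEB at q*: 6.46 + 0.86×3.8141 = 9.7401.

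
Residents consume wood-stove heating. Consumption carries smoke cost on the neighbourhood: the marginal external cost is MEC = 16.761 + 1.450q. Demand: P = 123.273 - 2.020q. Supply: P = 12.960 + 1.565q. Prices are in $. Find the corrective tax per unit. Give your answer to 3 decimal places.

Social marginal benefit = demand − MEC = 106.512 - 3.470q.
Set SMB = MC: 106.512 - 3.470q = 12.960 + 1.565q → q* = 18.5803.
The Pigouvian tax equals MEC at q*: 16.761 + 1.450×18.5803 = 43.7024.

tax = $43.702 per unit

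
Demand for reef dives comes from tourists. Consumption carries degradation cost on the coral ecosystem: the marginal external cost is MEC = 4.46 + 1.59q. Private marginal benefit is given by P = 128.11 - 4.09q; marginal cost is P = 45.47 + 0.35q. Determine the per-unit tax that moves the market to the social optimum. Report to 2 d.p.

Social marginal benefit = demand − MEC = 123.65 - 5.68q.
Set SMB = MC: 123.65 - 5.68q = 45.47 + 0.35q → q* = 12.9652.
The Pigouvian tax equals MEC at q*: 4.46 + 1.59×12.9652 = 25.0747.

tax = 25.07 per unit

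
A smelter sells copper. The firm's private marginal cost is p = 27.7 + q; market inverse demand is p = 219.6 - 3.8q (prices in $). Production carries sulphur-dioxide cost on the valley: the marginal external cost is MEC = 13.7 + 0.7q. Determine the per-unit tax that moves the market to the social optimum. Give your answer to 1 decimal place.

Social marginal cost = private MC + MEC = 41.4 + 1.7q.
Set SMC = demand: 41.4 + 1.7q = 219.6 - 3.8q → q* = 32.4000.
The Pigouvian tax equals MEC at q*: 13.7 + 0.7×32.4000 = 36.3800.

tax = $36.4 per unit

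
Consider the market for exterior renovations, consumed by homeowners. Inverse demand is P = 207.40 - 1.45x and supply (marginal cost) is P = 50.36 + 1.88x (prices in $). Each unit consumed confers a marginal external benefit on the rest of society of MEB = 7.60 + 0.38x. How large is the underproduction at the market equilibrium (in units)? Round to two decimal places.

8.65 units

Market equilibrium (private): 50.36 + 1.88x = 207.40 - 1.45x → x_m = 47.1592.
Social marginal benefit = demand + MEB = 215.00 - 1.07x.
Set SMB = MC: 215.00 - 1.07x = 50.36 + 1.88x → x* = 55.8102.
Gap = |47.1592 − 55.8102| = 8.6510.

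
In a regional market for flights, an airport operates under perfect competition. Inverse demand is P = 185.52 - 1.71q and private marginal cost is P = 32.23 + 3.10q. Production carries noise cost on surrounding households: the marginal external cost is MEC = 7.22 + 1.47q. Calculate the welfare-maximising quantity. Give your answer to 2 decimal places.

Social marginal cost = private MC + MEC = 39.45 + 4.57q.
Set SMC = demand: 39.45 + 4.57q = 185.52 - 1.71q → q* = 23.2596.

q* = 23.26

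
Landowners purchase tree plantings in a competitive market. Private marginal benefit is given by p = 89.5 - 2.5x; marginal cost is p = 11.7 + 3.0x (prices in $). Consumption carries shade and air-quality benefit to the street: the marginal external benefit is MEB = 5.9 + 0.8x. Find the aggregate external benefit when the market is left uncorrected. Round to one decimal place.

Market equilibrium (private): 11.7 + 3.0x = 89.5 - 2.5x → x_m = 14.1455.
Total external benefit = ∫₀^{x_m} (5.9 + 0.8x) dx = 5.9×14.1455 + ½×0.8×14.1455² = 163.4965.

$163.5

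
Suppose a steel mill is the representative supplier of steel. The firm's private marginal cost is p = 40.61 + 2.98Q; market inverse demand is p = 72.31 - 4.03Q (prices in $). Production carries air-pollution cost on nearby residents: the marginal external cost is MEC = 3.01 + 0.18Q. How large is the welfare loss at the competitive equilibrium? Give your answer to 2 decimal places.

DWL = $1.02

Market equilibrium (private): 40.61 + 2.98Q = 72.31 - 4.03Q → Q_m = 4.5221.
Social marginal cost = private MC + MEC = 43.62 + 3.16Q.
Set SMC = demand: 43.62 + 3.16Q = 72.31 - 4.03Q → Q* = 3.9903.
Between Q* and Q_m the wedge SMC − demand runs linearly from 0 to MEC(Q_m), so the loss is a triangle.
DWL = ½ × 0.5318 × 3.8240 = 1.0168.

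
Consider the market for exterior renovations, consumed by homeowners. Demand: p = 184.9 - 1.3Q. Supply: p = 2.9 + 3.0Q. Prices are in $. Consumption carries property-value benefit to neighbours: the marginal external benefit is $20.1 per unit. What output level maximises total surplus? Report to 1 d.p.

Social marginal benefit = demand + MEB = 205.0 - 1.3Q.
Set SMB = MC: 205.0 - 1.3Q = 2.9 + 3.0Q → Q* = 47.0000.

Q* = 47.0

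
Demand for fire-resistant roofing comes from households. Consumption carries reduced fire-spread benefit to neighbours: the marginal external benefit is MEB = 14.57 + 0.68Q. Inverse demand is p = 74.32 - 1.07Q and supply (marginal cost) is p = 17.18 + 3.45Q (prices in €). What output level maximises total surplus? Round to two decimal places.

Q* = 18.67

Social marginal benefit = demand + MEB = 88.89 - 0.39Q.
Set SMB = MC: 88.89 - 0.39Q = 17.18 + 3.45Q → Q* = 18.6745.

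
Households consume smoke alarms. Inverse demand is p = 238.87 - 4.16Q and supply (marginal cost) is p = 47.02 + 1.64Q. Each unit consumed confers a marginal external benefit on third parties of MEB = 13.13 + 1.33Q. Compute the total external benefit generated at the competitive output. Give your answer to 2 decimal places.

1161.90

Market equilibrium (private): 47.02 + 1.64Q = 238.87 - 4.16Q → Q_m = 33.0776.
Total external benefit = ∫₀^{Q_m} (13.13 + 1.33Q) dQ = 13.13×33.0776 + ½×1.33×33.0776² = 1161.9038.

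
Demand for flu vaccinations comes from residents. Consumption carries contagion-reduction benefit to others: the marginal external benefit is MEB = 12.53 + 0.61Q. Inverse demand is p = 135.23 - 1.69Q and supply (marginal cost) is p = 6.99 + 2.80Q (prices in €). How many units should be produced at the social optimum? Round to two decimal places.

Social marginal benefit = demand + MEB = 147.76 - 1.08Q.
Set SMB = MC: 147.76 - 1.08Q = 6.99 + 2.80Q → Q* = 36.2809.

Q* = 36.28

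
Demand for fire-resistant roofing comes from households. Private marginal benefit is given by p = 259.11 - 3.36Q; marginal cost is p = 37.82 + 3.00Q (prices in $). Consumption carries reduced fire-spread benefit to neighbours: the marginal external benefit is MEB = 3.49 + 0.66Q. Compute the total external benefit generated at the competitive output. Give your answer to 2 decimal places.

Market equilibrium (private): 37.82 + 3.00Q = 259.11 - 3.36Q → Q_m = 34.7940.
Total external benefit = ∫₀^{Q_m} (3.49 + 0.66Q) dQ = 3.49×34.7940 + ½×0.66×34.7940² = 520.9365.

$520.94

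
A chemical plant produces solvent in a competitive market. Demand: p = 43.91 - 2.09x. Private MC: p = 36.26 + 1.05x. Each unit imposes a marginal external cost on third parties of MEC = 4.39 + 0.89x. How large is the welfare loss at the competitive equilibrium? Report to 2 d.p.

Market equilibrium (private): 36.26 + 1.05x = 43.91 - 2.09x → x_m = 2.4363.
Social marginal cost = private MC + MEC = 40.65 + 1.94x.
Set SMC = demand: 40.65 + 1.94x = 43.91 - 2.09x → x* = 0.8089.
Height of the DWL triangle at x_m is SMC(x_m) − demand(x_m) = MEC(x_m) = 6.5583.
DWL = ½ × 1.6274 × 6.5583 = 5.3365.

DWL = 5.34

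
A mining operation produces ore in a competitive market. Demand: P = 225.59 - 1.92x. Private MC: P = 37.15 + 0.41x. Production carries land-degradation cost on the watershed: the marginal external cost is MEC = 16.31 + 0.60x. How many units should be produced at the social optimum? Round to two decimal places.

x* = 58.75

Social marginal cost = private MC + MEC = 53.46 + 1.01x.
Set SMC = demand: 53.46 + 1.01x = 225.59 - 1.92x → x* = 58.7474.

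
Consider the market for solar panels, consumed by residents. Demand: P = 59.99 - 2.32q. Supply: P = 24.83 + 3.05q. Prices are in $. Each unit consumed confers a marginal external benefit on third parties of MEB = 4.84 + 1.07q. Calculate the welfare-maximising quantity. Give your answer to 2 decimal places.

q* = 9.30

Social marginal benefit = demand + MEB = 64.83 - 1.25q.
Set SMB = MC: 64.83 - 1.25q = 24.83 + 3.05q → q* = 9.3023.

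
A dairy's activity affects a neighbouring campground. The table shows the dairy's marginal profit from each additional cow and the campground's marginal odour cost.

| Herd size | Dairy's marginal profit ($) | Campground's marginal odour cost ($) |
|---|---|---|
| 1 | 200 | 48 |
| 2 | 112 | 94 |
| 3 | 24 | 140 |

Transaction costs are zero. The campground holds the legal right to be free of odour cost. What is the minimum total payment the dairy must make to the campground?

$142

Efficient level: marginal profit ≥ marginal odour cost through level 2, so k* = 2.
With the campground holding the right, the dairy must at least compensate total damage at k*: 48 + 94 = 142.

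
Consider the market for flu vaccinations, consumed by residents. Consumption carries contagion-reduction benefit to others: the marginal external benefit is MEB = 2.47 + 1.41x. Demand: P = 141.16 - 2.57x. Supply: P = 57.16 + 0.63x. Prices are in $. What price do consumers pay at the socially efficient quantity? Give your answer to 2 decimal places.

Social marginal benefit = demand + MEB = 143.63 - 1.16x.
Set SMB = MC: 143.63 - 1.16x = 57.16 + 0.63x → x* = 48.3073.
Consumer price on the demand curve at x*: 141.16 − 2.57×48.3073 = 17.0102.

P = $17.01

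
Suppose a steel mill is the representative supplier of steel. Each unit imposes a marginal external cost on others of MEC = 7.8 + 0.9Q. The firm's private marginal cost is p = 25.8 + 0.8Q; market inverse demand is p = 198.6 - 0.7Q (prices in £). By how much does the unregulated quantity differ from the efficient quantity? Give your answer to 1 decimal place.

Market equilibrium (private): 25.8 + 0.8Q = 198.6 - 0.7Q → Q_m = 115.2000.
Social marginal cost = private MC + MEC = 33.6 + 1.7Q.
Set SMC = demand: 33.6 + 1.7Q = 198.6 - 0.7Q → Q* = 68.7500.
Gap = |115.2000 − 68.7500| = 46.4500.

46.5 units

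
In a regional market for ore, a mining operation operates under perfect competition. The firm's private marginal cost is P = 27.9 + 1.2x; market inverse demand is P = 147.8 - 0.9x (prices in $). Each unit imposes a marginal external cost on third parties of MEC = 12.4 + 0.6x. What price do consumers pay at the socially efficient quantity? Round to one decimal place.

Social marginal cost = private MC + MEC = 40.3 + 1.8x.
Set SMC = demand: 40.3 + 1.8x = 147.8 - 0.9x → x* = 39.8148.
Consumer price on the demand curve at x*: 147.8 − 0.9×39.8148 = 111.9667.

P = $112.0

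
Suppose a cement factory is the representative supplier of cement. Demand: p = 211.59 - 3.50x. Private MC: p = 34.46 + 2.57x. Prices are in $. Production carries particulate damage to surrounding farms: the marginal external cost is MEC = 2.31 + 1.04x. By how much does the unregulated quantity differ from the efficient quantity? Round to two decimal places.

4.59 units

Market equilibrium (private): 34.46 + 2.57x = 211.59 - 3.50x → x_m = 29.1812.
Social marginal cost = private MC + MEC = 36.77 + 3.61x.
Set SMC = demand: 36.77 + 3.61x = 211.59 - 3.50x → x* = 24.5879.
Gap = |29.1812 − 24.5879| = 4.5933.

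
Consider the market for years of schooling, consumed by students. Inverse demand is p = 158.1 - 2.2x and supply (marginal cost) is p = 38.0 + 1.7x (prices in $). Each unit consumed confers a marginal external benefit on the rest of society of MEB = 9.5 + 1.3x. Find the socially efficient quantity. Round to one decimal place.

x* = 49.8

Social marginal benefit = demand + MEB = 167.6 - 0.9x.
Set SMB = MC: 167.6 - 0.9x = 38.0 + 1.7x → x* = 49.8462.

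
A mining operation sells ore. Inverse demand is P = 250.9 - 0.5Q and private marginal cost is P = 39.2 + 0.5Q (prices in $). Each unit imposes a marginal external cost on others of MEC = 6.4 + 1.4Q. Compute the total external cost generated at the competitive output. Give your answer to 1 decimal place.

Market equilibrium (private): 39.2 + 0.5Q = 250.9 - 0.5Q → Q_m = 211.7000.
Total external cost = ∫₀^{Q_m} (6.4 + 1.4Q) dQ = 6.4×211.7000 + ½×1.4×211.7000² = 32726.7030.

$32726.7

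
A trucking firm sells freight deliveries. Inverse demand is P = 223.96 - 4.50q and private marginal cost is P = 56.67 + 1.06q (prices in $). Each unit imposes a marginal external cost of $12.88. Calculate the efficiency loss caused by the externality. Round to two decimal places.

Market equilibrium (private): 56.67 + 1.06q = 223.96 - 4.50q → q_m = 30.0881.
Social marginal cost = private MC + MEC = 69.55 + 1.06q.
Set SMC = demand: 69.55 + 1.06q = 223.96 - 4.50q → q* = 27.7716.
The welfare-loss triangle has base |q_m − q*| and height MEC(q_m) (the vertical gap between SMC and demand is zero at q* and MEC at q_m).
DWL = ½ × 2.3165 × 12.8800 = 14.9183.

DWL = $14.92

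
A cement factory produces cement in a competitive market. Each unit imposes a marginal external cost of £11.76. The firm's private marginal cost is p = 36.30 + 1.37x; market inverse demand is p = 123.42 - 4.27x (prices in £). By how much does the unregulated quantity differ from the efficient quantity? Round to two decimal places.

Market equilibrium (private): 36.30 + 1.37x = 123.42 - 4.27x → x_m = 15.4468.
Social marginal cost = private MC + MEC = 48.06 + 1.37x.
Set SMC = demand: 48.06 + 1.37x = 123.42 - 4.27x → x* = 13.3617.
Gap = |15.4468 − 13.3617| = 2.0851.

2.09 units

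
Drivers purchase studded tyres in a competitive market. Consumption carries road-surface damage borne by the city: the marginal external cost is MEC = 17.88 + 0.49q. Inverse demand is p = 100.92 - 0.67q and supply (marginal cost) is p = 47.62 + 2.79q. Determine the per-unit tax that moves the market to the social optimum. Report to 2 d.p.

tax = 22.27 per unit

Social marginal benefit = demand − MEC = 83.04 - 1.16q.
Set SMB = MC: 83.04 - 1.16q = 47.62 + 2.79q → q* = 8.9671.
The Pigouvian tax equals MEC at q*: 17.88 + 0.49×8.9671 = 22.2739.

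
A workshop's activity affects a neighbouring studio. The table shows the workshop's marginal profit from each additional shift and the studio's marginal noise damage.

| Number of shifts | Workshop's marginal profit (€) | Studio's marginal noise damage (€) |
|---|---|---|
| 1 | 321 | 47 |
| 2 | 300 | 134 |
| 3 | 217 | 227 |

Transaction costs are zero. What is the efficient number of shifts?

Bargaining reaches the level where marginal profit last exceeds marginal noise damage.
That holds through level 2 (300 ≥ 134) but not at 3 (217 < 227).

2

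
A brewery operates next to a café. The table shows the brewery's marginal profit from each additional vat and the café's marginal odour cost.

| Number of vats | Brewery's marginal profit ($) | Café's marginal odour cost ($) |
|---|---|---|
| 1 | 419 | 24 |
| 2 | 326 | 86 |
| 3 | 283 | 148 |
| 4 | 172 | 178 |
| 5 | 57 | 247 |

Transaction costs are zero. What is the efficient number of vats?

Bargaining reaches the level where marginal profit last exceeds marginal odour cost.
That holds through level 3 (283 ≥ 148) but not at 4 (172 < 178).

3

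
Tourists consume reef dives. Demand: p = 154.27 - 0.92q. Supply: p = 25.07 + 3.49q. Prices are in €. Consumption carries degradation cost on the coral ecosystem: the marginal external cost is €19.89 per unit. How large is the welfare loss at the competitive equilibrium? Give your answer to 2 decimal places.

DWL = €44.85

Market equilibrium (private): 25.07 + 3.49q = 154.27 - 0.92q → q_m = 29.2971.
Social marginal benefit = demand − MEC = 134.38 - 0.92q.
Set SMB = MC: 134.38 - 0.92q = 25.07 + 3.49q → q* = 24.7868.
Height of the DWL triangle at q_m is MC(q_m) − SMB(q_m) = MEC(q_m) = 19.8900.
DWL = ½ × 4.5103 × 19.8900 = 44.8549.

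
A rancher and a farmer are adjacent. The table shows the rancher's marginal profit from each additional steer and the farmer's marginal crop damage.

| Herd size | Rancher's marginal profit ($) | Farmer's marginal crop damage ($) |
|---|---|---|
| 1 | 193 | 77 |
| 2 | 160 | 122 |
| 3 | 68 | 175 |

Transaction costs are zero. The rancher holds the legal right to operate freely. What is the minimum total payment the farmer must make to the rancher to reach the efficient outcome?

$68

Left alone the rancher would choose level 3 (marginal profit stays positive).
Efficient level: k* = 2 (marginal profit ≥ marginal crop damage through 2).
The farmer must at least cover the rancher's forgone profit from cutting 3→2: 68 = 68.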